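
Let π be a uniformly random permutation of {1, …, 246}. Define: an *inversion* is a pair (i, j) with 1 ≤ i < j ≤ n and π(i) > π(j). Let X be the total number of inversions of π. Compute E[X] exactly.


Write X = Σ X_I over the C(246, 2) = 30135 pairs i < j, with X_I the indicator of one inversion.
There are 30135 indicators.
For each fixed pair i < j, the values π(i) and π(j) are two distinct elements of {1, …, 246} in uniformly random order; by symmetry P[π(i) > π(j)] = 1/2.
By linearity: E[X] = 30135 · (1/2) = C(246, 2) · (1/2) = 30135/2 = 30135/2 ≈ 15067.50000.

E[X] = 30135/2 = 15067.50000.


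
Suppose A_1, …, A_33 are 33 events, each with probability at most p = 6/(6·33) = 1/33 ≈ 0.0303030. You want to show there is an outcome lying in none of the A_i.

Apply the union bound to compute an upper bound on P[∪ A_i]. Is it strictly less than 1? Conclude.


Union bound: P[∪_{i=1}^{33} A_i] ≤ Σ_i P[A_i] ≤ 33·p = 33·(1/33) = 1.
Numerically: 1 ≈ 1.0000000.
Is 1 < 1? NO.
Since the bound 1 is ≥ 1, the union bound is uninformative here; it does NOT by itself certify existence.

33·p = 1 ≈ 1.0000000; existence NOT certified by the union bound.


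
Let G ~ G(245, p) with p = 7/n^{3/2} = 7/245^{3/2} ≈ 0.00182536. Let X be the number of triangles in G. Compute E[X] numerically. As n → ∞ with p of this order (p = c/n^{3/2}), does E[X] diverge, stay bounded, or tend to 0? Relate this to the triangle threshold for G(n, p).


Number of potential triangles: C(245, 3) = 2421090.
Each occurs with probability p³ ≈ (0.00182536)³ ≈ 6.08200455e-09.
By linearity: E[X] = C(245, 3)·p³ ≈ 2421090 · 6.08200455e-09 ≈ 0.014725.
Since α = 3/2 > 1, p = c/n^{3/2} = o(1/n) is below the triangle threshold p ~ 1/n. Asymptotically E[X] ~ (c³/6)·n^{3(1−α)} = (7³/6)·n^{-1.5} → 0, so by Markov's inequality G has no triangles w.h.p.

E[X] ≈ 0.014725; in regime p = Θ(1/n^{3/2}) E[X] tends to 0 (below the triangle threshold p ~ 1/n).


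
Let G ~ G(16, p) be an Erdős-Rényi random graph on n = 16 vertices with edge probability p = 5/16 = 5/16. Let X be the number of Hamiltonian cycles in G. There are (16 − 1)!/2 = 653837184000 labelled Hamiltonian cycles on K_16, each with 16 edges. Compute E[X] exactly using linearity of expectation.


K_16 has (16 − 1)!/2 = 653837184000 labelled Hamiltonian cycles.
For each such Hamiltonian cycle H, let X_H = 1 if all 16 edges of H are present in G. Then P[X_H = 1] = p^{16} = (5/16)^{16} = 152587890625/18446744073709551616.
By linearity of expectation: E[X] = Σ_H E[X_H] = 653837184000 · p^{16} = 653837184000 · 152587890625/18446744073709551616 = 97429332733154296875/18014398509481984.
Numerically: E[X] ≈ 5408.4.

E[X] = 653837184000 · (5/16)^{16} = 97429332733154296875/18014398509481984 ≈ 5408.4.


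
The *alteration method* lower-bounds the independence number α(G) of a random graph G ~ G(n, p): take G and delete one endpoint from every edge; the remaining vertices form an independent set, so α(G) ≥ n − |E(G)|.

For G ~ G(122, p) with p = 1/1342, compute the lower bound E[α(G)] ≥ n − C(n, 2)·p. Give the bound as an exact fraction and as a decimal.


E[|E(G)|] = C(122, 2)·p = 7381 · (1/1342) = 11/2.
E[α(G)] ≥ n − E[|E(G)|] = 122 − 11/2 = 233/2.
Numerically: ≈ 116.50000.
(This is only a lower bound; the true E[α(G)] may be larger.)

E[α(G)] ≥ 233/2 ≈ 116.50000.


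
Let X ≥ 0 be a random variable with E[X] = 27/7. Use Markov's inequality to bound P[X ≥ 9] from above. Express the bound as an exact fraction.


μ = E[X] = 27/7, a = 9.
Markov: P[X ≥ 9] ≤ μ/a = (27/7)/9 = 3/7.
Numerically: ≈ 0.428571.
(Since a = 9 > μ = 3.857143, the bound 3/7 is < 1 and informative.)

P[X ≥ 9] ≤ 3/7 ≈ 0.428571.


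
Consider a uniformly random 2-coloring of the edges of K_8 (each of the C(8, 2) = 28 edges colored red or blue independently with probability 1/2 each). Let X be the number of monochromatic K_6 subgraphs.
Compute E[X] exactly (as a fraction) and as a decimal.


Let X = Σ_S X_S over the C(8, 6) = 28 subsets S of size 6, where X_S = 1 if the K_6 on S is monochromatic.
For a fixed S, the K_6 on S has C(6, 2) = 15 edges. P[all 15 edges red] = (1/2)^15, and likewise for blue, so P[monochromatic] = 2·(1/2)^15 = 2^{1 − 15} = 1/16384.
By linearity of expectation: E[X] = C(8, 6) · 2^{1 − 15} = 28 · 1/16384 = 7/4096.
Numerically: E[X] ≈ 0.00171.

E[X] = C(8,6)·2^(1−C(6,2)) = 7/4096 ≈ 0.00171.


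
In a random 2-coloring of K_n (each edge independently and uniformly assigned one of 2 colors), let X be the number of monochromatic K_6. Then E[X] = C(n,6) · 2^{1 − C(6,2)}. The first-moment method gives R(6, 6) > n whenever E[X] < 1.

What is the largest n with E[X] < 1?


We need C(n, 6) · 2^{1 − 15} < 1, i.e. C(n, 6) < 2^{15 − 1} = 16384.
Check values of n near the boundary:
  n = 14: C(14, 6) = 3003; 3003 < 16384? YES
  n = 15: C(15, 6) = 5005; 5005 < 16384? YES
  n = 16: C(16, 6) = 8008; 8008 < 16384? YES
  n = 17: C(17, 6) = 12376; 12376 < 16384? YES
  n = 18: C(18, 6) = 18564; 18564 < 16384? NO
  n = 19: C(19, 6) = 27132; 27132 < 16384? NO
The largest n with C(n, 6) < 16384 is n = 17 (where E[X] = 1547/2048 ≈ 0.75537). Hence R(6, 6) > 17, i.e. R(6, 6) ≥ 18.

Largest n = 17; hence R(6, 6) > 17.


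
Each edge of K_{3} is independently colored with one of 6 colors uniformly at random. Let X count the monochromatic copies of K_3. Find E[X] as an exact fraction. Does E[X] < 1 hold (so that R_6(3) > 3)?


E[X] = C(3, 3) · 6^{1 − 3} = 1 · 6^{−2} = 1/36.
As a reduced fraction: E[X] = 1/36 ≈ 0.02778.
Is E[X] < 1? YES.
Since E[X] < 1, there exists a 6-coloring of K_{3} with no monochromatic K_3; hence R_6(3) > 3.

E[X] = 1/36 ≈ 0.02778; E[X] < 1, so R_6(3) > 3.


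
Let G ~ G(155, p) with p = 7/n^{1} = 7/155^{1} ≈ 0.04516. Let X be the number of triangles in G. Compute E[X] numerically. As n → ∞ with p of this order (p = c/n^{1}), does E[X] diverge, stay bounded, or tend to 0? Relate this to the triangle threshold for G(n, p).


Number of potential triangles: C(155, 3) = 608685.
Each occurs with probability p³ ≈ (0.04516)³ ≈ 9.210835e-05.
By linearity: E[X] = C(155, 3)·p³ ≈ 608685 · 9.210835e-05 ≈ 56.0650.
Here α = 1, so p = 7/n is exactly at the triangle threshold p ~ 1/n. Asymptotically E[X] → c³/6 = 7³/6 = 343/6 ≈ 57.1667, a bounded constant. In this regime the triangle count is asymptotically Poisson(c³/6).

E[X] ≈ 56.0650; in regime p = Θ(1/n^{1}) E[X] stays bounded (at the triangle threshold p ~ 1/n).


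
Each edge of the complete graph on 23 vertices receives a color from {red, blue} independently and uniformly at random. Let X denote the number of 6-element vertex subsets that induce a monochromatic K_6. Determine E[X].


Let X = Σ_S X_S over the C(23, 6) = 100947 subsets S of size 6, where X_S = 1 if the K_6 on S is monochromatic.
For a fixed S, the K_6 on S has C(6, 2) = 15 edges. P[all 15 edges red] = (1/2)^15, and likewise for blue, so P[monochromatic] = 2·(1/2)^15 = 2^{1 − 15} = 1/16384.
By linearity: E[X] = C(23, 6) · 2^{1 − 15} = 100947 · 1/16384 = 100947/16384.
Numerically: E[X] ≈ 6.1613.

E[X] = C(23,6)·2^(1−C(6,2)) = 100947/16384 ≈ 6.1613.


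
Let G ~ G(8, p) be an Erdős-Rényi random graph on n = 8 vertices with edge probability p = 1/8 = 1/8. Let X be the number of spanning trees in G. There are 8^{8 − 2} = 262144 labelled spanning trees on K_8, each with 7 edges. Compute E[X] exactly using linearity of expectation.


K_8 has 8^{8 − 2} = 262144 labelled spanning trees.
For each such spanning tree H, let X_H = 1 if all 7 edges of H are present in G. Then P[X_H = 1] = p^{7} = (1/8)^{7} = 1/2097152.
Summing the indicators: E[X] = Σ_H E[X_H] = 262144 · p^{7} = 262144 · 1/2097152 = 1/8.
Numerically: E[X] ≈ 0.125.

E[X] = 262144 · (1/8)^{7} = 1/8 ≈ 0.125.


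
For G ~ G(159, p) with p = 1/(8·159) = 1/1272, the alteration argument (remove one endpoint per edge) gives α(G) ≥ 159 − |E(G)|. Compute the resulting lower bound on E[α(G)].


E[|E(G)|] = C(159, 2)·p = 12561 · (1/1272) = 79/8.
E[α(G)] ≥ n − E[|E(G)|] = 159 − 79/8 = 1193/8.
Numerically: ≈ 149.12500.
(This is only a lower bound; the true E[α(G)] may be larger.)

E[α(G)] ≥ 1193/8 ≈ 149.12500.


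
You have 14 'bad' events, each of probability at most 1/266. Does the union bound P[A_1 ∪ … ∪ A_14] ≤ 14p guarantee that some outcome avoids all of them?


Union bound: P[∪_{i=1}^{14} A_i] ≤ Σ_i P[A_i] ≤ 14·p = 14·(1/266) = 1/19.
Numerically: 1/19 ≈ 0.05263.
Is 1/19 < 1? YES.
Since P[∪ A_i] ≤ 1/19 < 1, the complement has P[∩ A_i^c] ≥ 1 − 1/19 = 18/19 > 0, so some outcome avoids every A_i.

14·p = 1/19 ≈ 0.05263; existence CERTIFIED by the union bound.


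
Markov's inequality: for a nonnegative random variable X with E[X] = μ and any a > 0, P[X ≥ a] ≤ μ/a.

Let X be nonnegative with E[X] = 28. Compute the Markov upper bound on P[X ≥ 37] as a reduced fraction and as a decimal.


μ = E[X] = 28, a = 37.
Markov: P[X ≥ 37] ≤ μ/a = (28)/37 = 28/37.
Numerically: ≈ 0.75676.
(Since a = 37 > μ = 28.00000, the bound 28/37 is < 1 and informative.)

P[X ≥ 37] ≤ 28/37 ≈ 0.75676.


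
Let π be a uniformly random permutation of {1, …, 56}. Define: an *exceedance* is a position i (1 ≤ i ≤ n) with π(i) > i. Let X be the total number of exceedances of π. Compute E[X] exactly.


Write X = Σ_{i=1}^{56} X_i, where X_i = 1_{π(i) > i}.
For each fixed i, π(i) is uniform over {1, …, 56} (marginal of a uniform permutation), so P[π(i) > i] = (n − i)/n. Summing: Σ_{i=1}^{56} (n − i)/n = (0 + 1 + … + 55)/56 = 56(56 − 1)/(2·56) = (56 − 1)/2.
Hence E[X] = Σ_{i=1}^{56} (56 − i)/56 = 55/2 ≈ 27.500.

E[X] = 55/2 = 27.500.


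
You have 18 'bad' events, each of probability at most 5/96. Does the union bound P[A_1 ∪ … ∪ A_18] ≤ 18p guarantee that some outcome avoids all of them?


Union bound: P[∪_{i=1}^{18} A_i] ≤ Σ_i P[A_i] ≤ 18·p = 18·(5/96) = 15/16.
Numerically: 15/16 ≈ 0.937500.
Is 15/16 < 1? YES.
Since P[∪ A_i] ≤ 15/16 < 1, the complement has P[∩ A_i^c] ≥ 1 − 15/16 = 1/16 > 0, so some outcome avoids every A_i.

18·p = 15/16 ≈ 0.937500; existence CERTIFIED by the union bound.


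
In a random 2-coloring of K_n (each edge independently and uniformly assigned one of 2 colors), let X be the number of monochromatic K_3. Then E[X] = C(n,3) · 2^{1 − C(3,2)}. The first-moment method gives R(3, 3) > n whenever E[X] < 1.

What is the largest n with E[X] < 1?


We need C(n, 3) · 2^{1 − 3} < 1, i.e. C(n, 3) < 2^{3 − 1} = 4.
Check values of n near the boundary:
  n = 3: C(3, 3) = 1; 1 < 4? YES
  n = 4: C(4, 3) = 4; 4 < 4? NO
  n = 5: C(5, 3) = 10; 10 < 4? NO
The largest n with C(n, 3) < 4 is n = 3 (where E[X] = 1/4 ≈ 0.2500000). Hence R(3, 3) > 3, i.e. R(3, 3) ≥ 4.

Largest n = 3; hence R(3, 3) > 3.


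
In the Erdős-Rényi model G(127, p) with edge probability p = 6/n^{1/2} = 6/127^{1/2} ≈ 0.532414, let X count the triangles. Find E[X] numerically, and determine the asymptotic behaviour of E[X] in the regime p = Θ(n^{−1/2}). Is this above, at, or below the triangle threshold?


Number of potential triangles: C(127, 3) = 333375.
Each occurs with probability p³ ≈ (0.532414)³ ≈ 1.50920477e-01.
By linearity: E[X] = C(127, 3)·p³ ≈ 333375 · 1.50920477e-01 ≈ 50313.114084.
Since α = 1/2 < 1, p = c/n^{1/2} ≫ 1/n is above the triangle threshold p ~ 1/n. Asymptotically E[X] ~ (c³/6)·n^{3(1−α)} = (6³/6)·n^{1.5} → ∞; triangles are abundant w.h.p.

E[X] ≈ 50313.114084; in regime p = Θ(1/n^{1/2}) E[X] diverges (above the triangle threshold p ~ 1/n).


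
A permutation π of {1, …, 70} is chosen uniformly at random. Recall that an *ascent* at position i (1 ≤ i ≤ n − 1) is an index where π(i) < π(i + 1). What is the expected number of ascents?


Write X = Σ X_I over i = 1, …, 69, with X_I the indicator of one ascent.
There are 69 indicators.
For each fixed i, the pair (π(i), π(i+1)) is a uniformly random ordered pair of distinct values from {1, …, 70}; by symmetry P[π(i) < π(i+1)] = 1/2.
By linearity: E[X] = 69 · (1/2) = (70 − 1) · (1/2) = 69/2 ≈ 34.500.

E[X] = 69/2 = 34.500.


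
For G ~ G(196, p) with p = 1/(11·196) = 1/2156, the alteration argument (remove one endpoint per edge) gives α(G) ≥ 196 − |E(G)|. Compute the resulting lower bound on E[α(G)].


E[|E(G)|] = C(196, 2)·p = 19110 · (1/2156) = 195/22.
E[α(G)] ≥ n − E[|E(G)|] = 196 − 195/22 = 4117/22.
Numerically: ≈ 187.1364.
(This is only a lower bound; the true E[α(G)] may be larger.)

E[α(G)] ≥ 4117/22 ≈ 187.1364.


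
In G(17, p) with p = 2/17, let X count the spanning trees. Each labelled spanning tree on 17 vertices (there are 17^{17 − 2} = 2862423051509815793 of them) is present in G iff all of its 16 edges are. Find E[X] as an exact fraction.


K_17 has 17^{17 − 2} = 2862423051509815793 labelled spanning trees.
For each such spanning tree H, let X_H = 1 if all 16 edges of H are present in G. Then P[X_H = 1] = p^{16} = (2/17)^{16} = 65536/48661191875666868481.
By linearity of expectation: E[X] = Σ_H E[X_H] = 2862423051509815793 · p^{16} = 2862423051509815793 · 65536/48661191875666868481 = 65536/17.
Numerically: E[X] ≈ 3855.

E[X] = 2862423051509815793 · (2/17)^{16} = 65536/17 ≈ 3855.


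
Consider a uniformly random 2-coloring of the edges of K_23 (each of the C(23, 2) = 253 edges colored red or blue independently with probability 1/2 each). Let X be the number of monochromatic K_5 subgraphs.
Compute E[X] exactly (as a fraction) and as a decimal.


Let X = Σ_S X_S over the C(23, 5) = 33649 subsets S of size 5, where X_S = 1 if the K_5 on S is monochromatic.
For a fixed S, the K_5 on S has C(5, 2) = 10 edges. P[all 10 edges red] = (1/2)^10, and likewise for blue, so P[monochromatic] = 2·(1/2)^10 = 2^{1 − 10} = 1/512.
Summing: E[X] = C(23, 5) · 2^{1 − 10} = 33649 · 1/512 = 33649/512.
Numerically: E[X] ≈ 65.720703.

E[X] = C(23,5)·2^(1−C(5,2)) = 33649/512 ≈ 65.720703.


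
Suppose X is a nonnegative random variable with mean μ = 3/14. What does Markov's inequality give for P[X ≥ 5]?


μ = E[X] = 3/14, a = 5.
Markov: P[X ≥ 5] ≤ μ/a = (3/14)/5 = 3/70.
Numerically: ≈ 0.043.
(Since a = 5 > μ = 0.214, the bound 3/70 is < 1 and informative.)

P[X ≥ 5] ≤ 3/70 ≈ 0.043.


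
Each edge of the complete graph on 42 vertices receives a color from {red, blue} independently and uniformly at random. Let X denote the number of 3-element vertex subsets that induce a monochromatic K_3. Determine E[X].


Let X = Σ_S X_S over the C(42, 3) = 11480 subsets S of size 3, where X_S = 1 if the K_3 on S is monochromatic.
For a fixed S, the K_3 on S has C(3, 2) = 3 edges. P[all 3 edges red] = (1/2)^3, and likewise for blue, so P[monochromatic] = 2·(1/2)^3 = 2^{1 − 3} = 1/4.
By linearity: E[X] = C(42, 3) · 2^{1 − 3} = 11480 · 1/4 = 2870.
Numerically: E[X] ≈ 2870.00000.

E[X] = C(42,3)·2^(1−C(3,2)) = 2870 ≈ 2870.00000.


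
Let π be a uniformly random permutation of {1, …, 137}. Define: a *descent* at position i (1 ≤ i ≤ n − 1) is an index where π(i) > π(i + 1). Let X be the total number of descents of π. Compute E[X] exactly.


Write X = Σ X_I over i = 1, …, 136, with X_I the indicator of one descent.
There are 136 indicators.
For each fixed i, the pair (π(i), π(i+1)) is a uniformly random ordered pair of distinct values from {1, …, 137}; by symmetry P[π(i) > π(i+1)] = 1/2.
By linearity: E[X] = 136 · (1/2) = (137 − 1) · (1/2) = 68 ≈ 68.000000.

E[X] = 68 = 68.000000.


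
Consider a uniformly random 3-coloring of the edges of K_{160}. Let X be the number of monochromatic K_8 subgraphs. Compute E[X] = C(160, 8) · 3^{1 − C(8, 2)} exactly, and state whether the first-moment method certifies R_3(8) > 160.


E[X] = C(160, 8) · 3^{1 − 28} = 8917061687820 · 3^{−27} = 8917061687820/7625597484987.
As a reduced fraction: E[X] = 990784631980/847288609443 ≈ 1.1694.
Is E[X] < 1? NO.
Since E[X] ≥ 1, the first-moment bound is inconclusive at n = 160; it does NOT by itself certify R_3(8) > 160.

E[X] = 990784631980/847288609443 ≈ 1.1694; E[X] ≥ 1; first-moment method inconclusive here.


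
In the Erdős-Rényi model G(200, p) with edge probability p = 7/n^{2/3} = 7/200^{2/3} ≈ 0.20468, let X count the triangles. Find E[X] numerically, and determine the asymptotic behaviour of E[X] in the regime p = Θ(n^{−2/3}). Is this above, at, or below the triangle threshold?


Number of potential triangles: C(200, 3) = 1313400.
Each occurs with probability p³ ≈ (0.20468)³ ≈ 8.5750000e-03.
By linearity: E[X] = C(200, 3)·p³ ≈ 1313400 · 8.5750000e-03 ≈ 11262.40500.
Since α = 2/3 < 1, p = c/n^{2/3} ≫ 1/n is above the triangle threshold p ~ 1/n. Asymptotically E[X] ~ (c³/6)·n^{3(1−α)} = (7³/6)·n^{1} → ∞; triangles are abundant w.h.p.

E[X] ≈ 11262.40500; in regime p = Θ(1/n^{2/3}) E[X] diverges (above the triangle threshold p ~ 1/n).


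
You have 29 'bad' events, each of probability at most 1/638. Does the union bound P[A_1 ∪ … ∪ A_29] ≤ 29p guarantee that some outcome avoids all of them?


Union bound: P[∪_{i=1}^{29} A_i] ≤ Σ_i P[A_i] ≤ 29·p = 29·(1/638) = 1/22.
Numerically: 1/22 ≈ 0.045455.
Is 1/22 < 1? YES.
Since P[∪ A_i] ≤ 1/22 < 1, the complement has P[∩ A_i^c] ≥ 1 − 1/22 = 21/22 > 0, so some outcome avoids every A_i.

29·p = 1/22 ≈ 0.045455; existence CERTIFIED by the union bound.


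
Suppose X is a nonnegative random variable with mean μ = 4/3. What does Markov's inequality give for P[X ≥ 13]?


μ = E[X] = 4/3, a = 13.
Markov: P[X ≥ 13] ≤ μ/a = (4/3)/13 = 4/39.
Numerically: ≈ 0.103.
(Since a = 13 > μ = 1.333, the bound 4/39 is < 1 and informative.)

P[X ≥ 13] ≤ 4/39 ≈ 0.103.


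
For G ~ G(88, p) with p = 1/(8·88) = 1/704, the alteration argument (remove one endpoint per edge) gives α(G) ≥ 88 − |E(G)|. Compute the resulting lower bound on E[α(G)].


E[|E(G)|] = C(88, 2)·p = 3828 · (1/704) = 87/16.
E[α(G)] ≥ n − E[|E(G)|] = 88 − 87/16 = 1321/16.
Numerically: ≈ 82.562500.
(This is only a lower bound; the true E[α(G)] may be larger.)

E[α(G)] ≥ 1321/16 ≈ 82.562500.


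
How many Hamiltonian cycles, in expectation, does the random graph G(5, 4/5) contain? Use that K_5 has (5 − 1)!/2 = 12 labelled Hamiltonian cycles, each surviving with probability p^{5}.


K_5 has (5 − 1)!/2 = 12 labelled Hamiltonian cycles.
For each such Hamiltonian cycle H, let X_H = 1 if all 5 edges of H are present in G. Then P[X_H = 1] = p^{5} = (4/5)^{5} = 1024/3125.
By linearity: E[X] = Σ_H E[X_H] = 12 · p^{5} = 12 · 1024/3125 = 12288/3125.
Numerically: E[X] ≈ 3.93.

E[X] = 12 · (4/5)^{5} = 12288/3125 ≈ 3.93.


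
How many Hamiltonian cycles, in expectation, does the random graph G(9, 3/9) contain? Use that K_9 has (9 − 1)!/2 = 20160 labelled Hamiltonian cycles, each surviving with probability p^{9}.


K_9 has (9 − 1)!/2 = 20160 labelled Hamiltonian cycles.
For each such Hamiltonian cycle H, let X_H = 1 if all 9 edges of H are present in G. Then P[X_H = 1] = p^{9} = (1/3)^{9} = 1/19683.
By linearity of expectation: E[X] = Σ_H E[X_H] = 20160 · p^{9} = 20160 · 1/19683 = 2240/2187.
Numerically: E[X] ≈ 1.02.

E[X] = 20160 · (1/3)^{9} = 2240/2187 ≈ 1.02.


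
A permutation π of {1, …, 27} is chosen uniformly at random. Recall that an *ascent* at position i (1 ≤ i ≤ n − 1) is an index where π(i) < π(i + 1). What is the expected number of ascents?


Write X = Σ X_I over i = 1, …, 26, with X_I the indicator of one ascent.
There are 26 indicators.
For each fixed i, the pair (π(i), π(i+1)) is a uniformly random ordered pair of distinct values from {1, …, 27}; by symmetry P[π(i) < π(i+1)] = 1/2.
By linearity: E[X] = 26 · (1/2) = (27 − 1) · (1/2) = 13 ≈ 13.000000.

E[X] = 13 = 13.000000.


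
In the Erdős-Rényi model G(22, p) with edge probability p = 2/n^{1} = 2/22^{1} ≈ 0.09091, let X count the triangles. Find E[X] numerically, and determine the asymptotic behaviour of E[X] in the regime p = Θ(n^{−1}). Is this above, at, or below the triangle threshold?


Number of potential triangles: C(22, 3) = 1540.
Each occurs with probability p³ ≈ (0.09091)³ ≈ 7.513148e-04.
By linearity: E[X] = C(22, 3)·p³ ≈ 1540 · 7.513148e-04 ≈ 1.1570.
Here α = 1, so p = 2/n is exactly at the triangle threshold p ~ 1/n. Asymptotically E[X] → c³/6 = 2³/6 = 4/3 ≈ 1.3333, a bounded constant. In this regime the triangle count is asymptotically Poisson(c³/6).

E[X] ≈ 1.1570; in regime p = Θ(1/n^{1}) E[X] stays bounded (at the triangle threshold p ~ 1/n).


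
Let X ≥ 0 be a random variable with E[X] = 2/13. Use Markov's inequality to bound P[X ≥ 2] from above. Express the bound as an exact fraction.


μ = E[X] = 2/13, a = 2.
Markov: P[X ≥ 2] ≤ μ/a = (2/13)/2 = 1/13.
Numerically: ≈ 0.076923.
(Since a = 2 > μ = 0.153846, the bound 1/13 is < 1 and informative.)

P[X ≥ 2] ≤ 1/13 ≈ 0.076923.


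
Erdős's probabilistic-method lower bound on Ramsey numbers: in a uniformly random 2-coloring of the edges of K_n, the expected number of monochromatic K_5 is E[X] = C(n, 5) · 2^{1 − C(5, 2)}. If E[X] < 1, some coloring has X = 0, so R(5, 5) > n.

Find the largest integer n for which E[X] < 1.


We need C(n, 5) · 2^{1 − 10} < 1, i.e. C(n, 5) < 2^{10 − 1} = 512.
Check values of n near the boundary:
  n = 7: C(7, 5) = 21; 21 < 512? YES
  n = 8: C(8, 5) = 56; 56 < 512? YES
  n = 9: C(9, 5) = 126; 126 < 512? YES
  n = 10: C(10, 5) = 252; 252 < 512? YES
  n = 11: C(11, 5) = 462; 462 < 512? YES
  n = 12: C(12, 5) = 792; 792 < 512? NO
The largest n with C(n, 5) < 512 is n = 11 (where E[X] = 231/256 ≈ 0.9023438). Hence R(5, 5) > 11, i.e. R(5, 5) ≥ 12.

Largest n = 11; hence R(5, 5) > 11.


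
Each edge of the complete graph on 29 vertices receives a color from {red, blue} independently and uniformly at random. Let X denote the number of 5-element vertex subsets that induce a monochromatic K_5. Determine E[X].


Let X = Σ_S X_S over the C(29, 5) = 118755 subsets S of size 5, where X_S = 1 if the K_5 on S is monochromatic.
For a fixed S, the K_5 on S has C(5, 2) = 10 edges. P[all 10 edges red] = (1/2)^10, and likewise for blue, so P[monochromatic] = 2·(1/2)^10 = 2^{1 − 10} = 1/512.
By linearity: E[X] = C(29, 5) · 2^{1 − 10} = 118755 · 1/512 = 118755/512.
Numerically: E[X] ≈ 231.943.

E[X] = C(29,5)·2^(1−C(5,2)) = 118755/512 ≈ 231.943.


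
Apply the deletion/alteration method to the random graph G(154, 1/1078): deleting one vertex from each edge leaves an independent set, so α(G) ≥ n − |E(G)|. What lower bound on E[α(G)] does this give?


E[|E(G)|] = C(154, 2)·p = 11781 · (1/1078) = 153/14.
E[α(G)] ≥ n − E[|E(G)|] = 154 − 153/14 = 2003/14.
Numerically: ≈ 143.0714.
(This is only a lower bound; the true E[α(G)] may be larger.)

E[α(G)] ≥ 2003/14 ≈ 143.0714.


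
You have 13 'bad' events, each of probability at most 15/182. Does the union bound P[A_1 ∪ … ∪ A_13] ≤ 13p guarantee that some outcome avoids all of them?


Union bound: P[∪_{i=1}^{13} A_i] ≤ Σ_i P[A_i] ≤ 13·p = 13·(15/182) = 15/14.
Numerically: 15/14 ≈ 1.0714286.
Is 15/14 < 1? NO.
Since the bound 15/14 is ≥ 1, the union bound is uninformative here; it does NOT by itself certify existence.

13·p = 15/14 ≈ 1.0714286; existence NOT certified by the union bound.


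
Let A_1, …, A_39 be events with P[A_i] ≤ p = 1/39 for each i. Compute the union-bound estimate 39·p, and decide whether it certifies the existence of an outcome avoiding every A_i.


Union bound: P[∪_{i=1}^{39} A_i] ≤ Σ_i P[A_i] ≤ 39·p = 39·(1/39) = 1.
Numerically: 1 ≈ 1.00000.
Is 1 < 1? NO.
Since the bound 1 is ≥ 1, the union bound is uninformative here; it does NOT by itself certify existence.

39·p = 1 ≈ 1.00000; existence NOT certified by the union bound.


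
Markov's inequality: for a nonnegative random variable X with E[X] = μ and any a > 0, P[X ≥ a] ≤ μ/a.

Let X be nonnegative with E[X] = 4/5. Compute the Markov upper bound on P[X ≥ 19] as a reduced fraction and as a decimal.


μ = E[X] = 4/5, a = 19.
Markov: P[X ≥ 19] ≤ μ/a = (4/5)/19 = 4/95.
Numerically: ≈ 0.0421.
(Since a = 19 > μ = 0.8000, the bound 4/95 is < 1 and informative.)

P[X ≥ 19] ≤ 4/95 ≈ 0.0421.


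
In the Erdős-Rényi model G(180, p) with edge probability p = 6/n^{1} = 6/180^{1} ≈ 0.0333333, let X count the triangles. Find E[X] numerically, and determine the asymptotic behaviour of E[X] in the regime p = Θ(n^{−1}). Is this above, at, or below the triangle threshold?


Number of potential triangles: C(180, 3) = 955860.
Each occurs with probability p³ ≈ (0.0333333)³ ≈ 3.70370370e-05.
By linearity: E[X] = C(180, 3)·p³ ≈ 955860 · 3.70370370e-05 ≈ 35.402222.
Here α = 1, so p = 6/n is exactly at the triangle threshold p ~ 1/n. Asymptotically E[X] → c³/6 = 6³/6 = 36 ≈ 36.000000, a bounded constant. In this regime the triangle count is asymptotically Poisson(c³/6).

E[X] ≈ 35.402222; in regime p = Θ(1/n^{1}) E[X] stays bounded (at the triangle threshold p ~ 1/n).


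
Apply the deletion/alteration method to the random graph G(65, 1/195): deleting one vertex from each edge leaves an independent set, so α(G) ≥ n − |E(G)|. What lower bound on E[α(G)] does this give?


E[|E(G)|] = C(65, 2)·p = 2080 · (1/195) = 32/3.
E[α(G)] ≥ n − E[|E(G)|] = 65 − 32/3 = 163/3.
Numerically: ≈ 54.333.
(This is only a lower bound; the true E[α(G)] may be larger.)

E[α(G)] ≥ 163/3 ≈ 54.333.


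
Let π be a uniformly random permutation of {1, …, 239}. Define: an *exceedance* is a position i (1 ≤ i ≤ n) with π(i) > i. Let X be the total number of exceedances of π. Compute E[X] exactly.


Write X = Σ_{i=1}^{239} X_i, where X_i = 1_{π(i) > i}.
For each fixed i, π(i) is uniform over {1, …, 239} (marginal of a uniform permutation), so P[π(i) > i] = (n − i)/n. Summing: Σ_{i=1}^{239} (n − i)/n = (0 + 1 + … + 238)/239 = 239(239 − 1)/(2·239) = (239 − 1)/2.
Hence E[X] = Σ_{i=1}^{239} (239 − i)/239 = 119 ≈ 119.000.

E[X] = 119 = 119.000.


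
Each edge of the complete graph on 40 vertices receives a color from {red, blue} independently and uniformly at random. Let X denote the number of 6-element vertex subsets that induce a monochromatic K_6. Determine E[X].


Let X = Σ_S X_S over the C(40, 6) = 3838380 subsets S of size 6, where X_S = 1 if the K_6 on S is monochromatic.
For a fixed S, the K_6 on S has C(6, 2) = 15 edges. P[all 15 edges red] = (1/2)^15, and likewise for blue, so P[monochromatic] = 2·(1/2)^15 = 2^{1 − 15} = 1/16384.
Summing: E[X] = C(40, 6) · 2^{1 − 15} = 3838380 · 1/16384 = 959595/4096.
Numerically: E[X] ≈ 234.2761.

E[X] = C(40,6)·2^(1−C(6,2)) = 959595/4096 ≈ 234.2761.


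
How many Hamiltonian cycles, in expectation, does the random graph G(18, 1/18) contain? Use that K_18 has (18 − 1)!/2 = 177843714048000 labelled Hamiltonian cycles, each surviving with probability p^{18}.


K_18 has (18 − 1)!/2 = 177843714048000 labelled Hamiltonian cycles.
For each such Hamiltonian cycle H, let X_H = 1 if all 18 edges of H are present in G. Then P[X_H = 1] = p^{18} = (1/18)^{18} = 1/39346408075296537575424.
Summing the indicators: E[X] = Σ_H E[X_H] = 177843714048000 · p^{18} = 177843714048000 · 1/39346408075296537575424 = 14889875/3294258113514384.
Numerically: E[X] ≈ 4.52e-09.

E[X] = 177843714048000 · (1/18)^{18} = 14889875/3294258113514384 ≈ 4.52e-09.


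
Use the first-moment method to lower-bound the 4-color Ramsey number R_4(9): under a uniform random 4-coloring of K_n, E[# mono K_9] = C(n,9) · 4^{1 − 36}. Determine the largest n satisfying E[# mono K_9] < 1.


We need C(n, 9) · 4^{1 − 36} < 1, i.e. C(n, 9) < 4^{36 − 1} = 1180591620717411303424.
Check values of n near the boundary:
  n = 908: C(908, 9) = 1111058428637338083100; 1111058428637338083100 < 1180591620717411303424? YES
  n = 909: C(909, 9) = 1122169012923711463931; 1122169012923711463931 < 1180591620717411303424? YES
  n = 910: C(910, 9) = 1133378248346922788210; 1133378248346922788210 < 1180591620717411303424? YES
  n = 911: C(911, 9) = 1144686900492291197405; 1144686900492291197405 < 1180591620717411303424? YES
  n = 912: C(912, 9) = 1156095740032081475120; 1156095740032081475120 < 1180591620717411303424? YES
  n = 913: C(913, 9) = 1167605542753639808390; 1167605542753639808390 < 1180591620717411303424? YES
  n = 914: C(914, 9) = 1179217089587653905932; 1179217089587653905932 < 1180591620717411303424? YES
  n = 915: C(915, 9) = 1190931166636537885130; 1190931166636537885130 < 1180591620717411303424? NO
  n = 916: C(916, 9) = 1202748565202942340440; 1202748565202942340440 < 1180591620717411303424? NO
The largest n with C(n, 9) < 1180591620717411303424 is n = 914 (where E[X] = 294804272396913476483/295147905179352825856 ≈ 0.99884). Hence R_4(9) > 914, i.e. R_4(9) ≥ 915.

Largest n = 914; hence R_4(9) > 914.


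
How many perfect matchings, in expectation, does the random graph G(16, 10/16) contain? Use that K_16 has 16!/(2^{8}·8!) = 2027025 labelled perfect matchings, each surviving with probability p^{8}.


K_16 has 16!/(2^{8}·8!) = 2027025 labelled perfect matchings.
For each such perfect matching H, let X_H = 1 if all 8 edges of H are present in G. Then P[X_H = 1] = p^{8} = (5/8)^{8} = 390625/16777216.
Summing the indicators: E[X] = Σ_H E[X_H] = 2027025 · p^{8} = 2027025 · 390625/16777216 = 791806640625/16777216.
Numerically: E[X] ≈ 4.72e+04.

E[X] = 2027025 · (5/8)^{8} = 791806640625/16777216 ≈ 4.72e+04.


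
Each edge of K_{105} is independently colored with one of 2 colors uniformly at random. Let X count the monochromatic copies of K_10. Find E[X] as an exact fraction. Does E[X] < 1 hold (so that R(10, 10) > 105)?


E[X] = C(105, 10) · 2^{1 − 45} = 28848458598960 · 2^{−44} = 28848458598960/17592186044416.
As a reduced fraction: E[X] = 1803028662435/1099511627776 ≈ 1.640.
Is E[X] < 1? NO.
Since E[X] ≥ 1, the first-moment bound is inconclusive at n = 105; it does NOT by itself certify R(10, 10) > 105.

E[X] = 1803028662435/1099511627776 ≈ 1.640; E[X] ≥ 1; first-moment method inconclusive here.


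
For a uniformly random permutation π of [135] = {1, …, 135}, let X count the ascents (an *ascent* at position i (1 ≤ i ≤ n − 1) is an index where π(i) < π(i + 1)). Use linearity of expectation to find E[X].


Write X = Σ X_I over i = 1, …, 134, with X_I the indicator of one ascent.
There are 134 indicators.
For each fixed i, the pair (π(i), π(i+1)) is a uniformly random ordered pair of distinct values from {1, …, 135}; by symmetry P[π(i) < π(i+1)] = 1/2.
By linearity: E[X] = 134 · (1/2) = (135 − 1) · (1/2) = 67 ≈ 67.00000.

E[X] = 67 = 67.00000.


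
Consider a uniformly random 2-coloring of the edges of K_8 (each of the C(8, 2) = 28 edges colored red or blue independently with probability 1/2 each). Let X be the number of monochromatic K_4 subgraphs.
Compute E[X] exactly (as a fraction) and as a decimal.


Let X = Σ_S X_S over the C(8, 4) = 70 subsets S of size 4, where X_S = 1 if the K_4 on S is monochromatic.
For a fixed S, the K_4 on S has C(4, 2) = 6 edges. P[all 6 edges red] = (1/2)^6, and likewise for blue, so P[monochromatic] = 2·(1/2)^6 = 2^{1 − 6} = 1/32.
By linearity: E[X] = C(8, 4) · 2^{1 − 6} = 70 · 1/32 = 35/16.
Numerically: E[X] ≈ 2.18750.

E[X] = C(8,4)·2^(1−C(4,2)) = 35/16 ≈ 2.18750.


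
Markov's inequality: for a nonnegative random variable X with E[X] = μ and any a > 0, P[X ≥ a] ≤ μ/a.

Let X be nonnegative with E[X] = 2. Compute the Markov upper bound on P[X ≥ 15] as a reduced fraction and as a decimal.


μ = E[X] = 2, a = 15.
Markov: P[X ≥ 15] ≤ μ/a = (2)/15 = 2/15.
Numerically: ≈ 0.133333.
(Since a = 15 > μ = 2.000000, the bound 2/15 is < 1 and informative.)

P[X ≥ 15] ≤ 2/15 ≈ 0.133333.


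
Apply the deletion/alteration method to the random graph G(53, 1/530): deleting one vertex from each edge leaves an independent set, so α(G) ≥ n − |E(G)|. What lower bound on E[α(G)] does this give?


E[|E(G)|] = C(53, 2)·p = 1378 · (1/530) = 13/5.
E[α(G)] ≥ n − E[|E(G)|] = 53 − 13/5 = 252/5.
Numerically: ≈ 50.400000.
(This is only a lower bound; the true E[α(G)] may be larger.)

E[α(G)] ≥ 252/5 ≈ 50.400000.


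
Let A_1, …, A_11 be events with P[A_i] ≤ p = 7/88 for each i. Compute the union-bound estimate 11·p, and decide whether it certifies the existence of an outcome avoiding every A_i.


Union bound: P[∪_{i=1}^{11} A_i] ≤ Σ_i P[A_i] ≤ 11·p = 11·(7/88) = 7/8.
Numerically: 7/8 ≈ 0.87500.
Is 7/8 < 1? YES.
Since P[∪ A_i] ≤ 7/8 < 1, the complement has P[∩ A_i^c] ≥ 1 − 7/8 = 1/8 > 0, so some outcome avoids every A_i.

11·p = 7/8 ≈ 0.87500; existence CERTIFIED by the union bound.


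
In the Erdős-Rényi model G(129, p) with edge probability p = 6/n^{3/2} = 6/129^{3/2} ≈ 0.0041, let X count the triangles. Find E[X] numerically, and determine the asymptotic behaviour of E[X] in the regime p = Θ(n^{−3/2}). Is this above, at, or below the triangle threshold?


Number of potential triangles: C(129, 3) = 349504.
Each occurs with probability p³ ≈ (0.0041)³ ≈ 6.86752e-08.
By linearity: E[X] = C(129, 3)·p³ ≈ 349504 · 6.86752e-08 ≈ 0.024.
Since α = 3/2 > 1, p = c/n^{3/2} = o(1/n) is below the triangle threshold p ~ 1/n. Asymptotically E[X] ~ (c³/6)·n^{3(1−α)} = (6³/6)·n^{-1.5} → 0, so by Markov's inequality G has no triangles w.h.p.

E[X] ≈ 0.024; in regime p = Θ(1/n^{3/2}) E[X] tends to 0 (below the triangle threshold p ~ 1/n).


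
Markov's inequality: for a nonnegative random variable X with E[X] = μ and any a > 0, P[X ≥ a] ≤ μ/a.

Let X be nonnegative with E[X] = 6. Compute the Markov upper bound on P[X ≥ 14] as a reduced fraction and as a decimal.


μ = E[X] = 6, a = 14.
Markov: P[X ≥ 14] ≤ μ/a = (6)/14 = 3/7.
Numerically: ≈ 0.4286.
(Since a = 14 > μ = 6.0000, the bound 3/7 is < 1 and informative.)

P[X ≥ 14] ≤ 3/7 ≈ 0.4286.


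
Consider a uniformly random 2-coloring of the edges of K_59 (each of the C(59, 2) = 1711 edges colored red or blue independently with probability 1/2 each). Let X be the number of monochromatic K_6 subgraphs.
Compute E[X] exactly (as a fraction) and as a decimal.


Let X = Σ_S X_S over the C(59, 6) = 45057474 subsets S of size 6, where X_S = 1 if the K_6 on S is monochromatic.
For a fixed S, the K_6 on S has C(6, 2) = 15 edges. P[all 15 edges red] = (1/2)^15, and likewise for blue, so P[monochromatic] = 2·(1/2)^15 = 2^{1 − 15} = 1/16384.
Summing: E[X] = C(59, 6) · 2^{1 − 15} = 45057474 · 1/16384 = 22528737/8192.
Numerically: E[X] ≈ 2750.089966.

E[X] = C(59,6)·2^(1−C(6,2)) = 22528737/8192 ≈ 2750.089966.


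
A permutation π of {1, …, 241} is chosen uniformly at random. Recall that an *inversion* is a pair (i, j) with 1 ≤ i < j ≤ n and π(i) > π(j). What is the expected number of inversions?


Write X = Σ X_I over the C(241, 2) = 28920 pairs i < j, with X_I the indicator of one inversion.
There are 28920 indicators.
For each fixed pair i < j, the values π(i) and π(j) are two distinct elements of {1, …, 241} in uniformly random order; by symmetry P[π(i) > π(j)] = 1/2.
By linearity: E[X] = 28920 · (1/2) = C(241, 2) · (1/2) = 28920/2 = 14460 ≈ 14460.000000.

E[X] = 14460 = 14460.000000.


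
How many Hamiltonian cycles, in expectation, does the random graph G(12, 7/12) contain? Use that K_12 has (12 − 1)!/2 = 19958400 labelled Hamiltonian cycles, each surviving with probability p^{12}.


K_12 has (12 − 1)!/2 = 19958400 labelled Hamiltonian cycles.
For each such Hamiltonian cycle H, let X_H = 1 if all 12 edges of H are present in G. Then P[X_H = 1] = p^{12} = (7/12)^{12} = 13841287201/8916100448256.
Summing the indicators: E[X] = Σ_H E[X_H] = 19958400 · p^{12} = 19958400 · 13841287201/8916100448256 = 26644477861925/859963392.
Numerically: E[X] ≈ 3.1e+04.

E[X] = 19958400 · (7/12)^{12} = 26644477861925/859963392 ≈ 3.1e+04.


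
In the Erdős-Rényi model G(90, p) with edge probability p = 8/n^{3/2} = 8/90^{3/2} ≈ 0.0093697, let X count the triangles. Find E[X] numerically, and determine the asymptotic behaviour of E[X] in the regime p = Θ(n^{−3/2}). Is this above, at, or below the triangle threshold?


Number of potential triangles: C(90, 3) = 117480.
Each occurs with probability p³ ≈ (0.0093697)³ ≈ 8.2258099e-07.
By linearity: E[X] = C(90, 3)·p³ ≈ 117480 · 8.2258099e-07 ≈ 0.09664.
Since α = 3/2 > 1, p = c/n^{3/2} = o(1/n) is below the triangle threshold p ~ 1/n. Asymptotically E[X] ~ (c³/6)·n^{3(1−α)} = (8³/6)·n^{-1.5} → 0, so by Markov's inequality G has no triangles w.h.p.

E[X] ≈ 0.09664; in regime p = Θ(1/n^{3/2}) E[X] tends to 0 (below the triangle threshold p ~ 1/n).


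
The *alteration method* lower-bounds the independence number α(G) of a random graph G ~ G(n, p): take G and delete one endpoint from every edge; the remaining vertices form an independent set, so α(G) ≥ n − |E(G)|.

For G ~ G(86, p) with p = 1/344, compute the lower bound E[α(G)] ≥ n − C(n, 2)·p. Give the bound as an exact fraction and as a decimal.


E[|E(G)|] = C(86, 2)·p = 3655 · (1/344) = 85/8.
E[α(G)] ≥ n − E[|E(G)|] = 86 − 85/8 = 603/8.
Numerically: ≈ 75.3750.
(This is only a lower bound; the true E[α(G)] may be larger.)

E[α(G)] ≥ 603/8 ≈ 75.3750.


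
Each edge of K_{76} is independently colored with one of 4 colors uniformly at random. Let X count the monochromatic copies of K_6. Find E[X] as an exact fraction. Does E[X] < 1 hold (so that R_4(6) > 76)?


E[X] = C(76, 6) · 4^{1 − 15} = 218618940 · 4^{−14} = 218618940/268435456.
As a reduced fraction: E[X] = 54654735/67108864 ≈ 0.8144.
Is E[X] < 1? YES.
Since E[X] < 1, there exists a 4-coloring of K_{76} with no monochromatic K_6; hence R_4(6) > 76.

E[X] = 54654735/67108864 ≈ 0.8144; E[X] < 1, so R_4(6) > 76.


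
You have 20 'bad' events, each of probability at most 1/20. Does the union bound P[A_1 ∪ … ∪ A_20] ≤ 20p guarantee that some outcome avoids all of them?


Union bound: P[∪_{i=1}^{20} A_i] ≤ Σ_i P[A_i] ≤ 20·p = 20·(1/20) = 1.
Numerically: 1 ≈ 1.00000.
Is 1 < 1? NO.
Since the bound 1 is ≥ 1, the union bound is uninformative here; it does NOT by itself certify existence.

20·p = 1 ≈ 1.00000; existence NOT certified by the union bound.


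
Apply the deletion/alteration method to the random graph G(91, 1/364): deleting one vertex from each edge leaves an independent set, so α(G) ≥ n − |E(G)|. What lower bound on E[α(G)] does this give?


E[|E(G)|] = C(91, 2)·p = 4095 · (1/364) = 45/4.
E[α(G)] ≥ n − E[|E(G)|] = 91 − 45/4 = 319/4.
Numerically: ≈ 79.750.
(This is only a lower bound; the true E[α(G)] may be larger.)

E[α(G)] ≥ 319/4 ≈ 79.750.


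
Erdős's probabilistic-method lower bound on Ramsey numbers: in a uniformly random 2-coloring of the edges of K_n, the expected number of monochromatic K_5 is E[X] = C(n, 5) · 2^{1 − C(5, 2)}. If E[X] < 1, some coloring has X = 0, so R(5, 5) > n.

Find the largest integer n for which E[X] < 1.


We need C(n, 5) · 2^{1 − 10} < 1, i.e. C(n, 5) < 2^{10 − 1} = 512.
Check values of n near the boundary:
  n = 10: C(10, 5) = 252; 252 < 512? YES
  n = 11: C(11, 5) = 462; 462 < 512? YES
  n = 12: C(12, 5) = 792; 792 < 512? NO
The largest n with C(n, 5) < 512 is n = 11 (where E[X] = 231/256 ≈ 0.90234). Hence R(5, 5) > 11, i.e. R(5, 5) ≥ 12.

Largest n = 11; hence R(5, 5) > 11.


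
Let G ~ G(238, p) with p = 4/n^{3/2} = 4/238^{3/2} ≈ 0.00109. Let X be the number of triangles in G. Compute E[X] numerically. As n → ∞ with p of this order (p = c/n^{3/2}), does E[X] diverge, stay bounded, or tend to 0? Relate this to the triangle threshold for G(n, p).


Number of potential triangles: C(238, 3) = 2218636.
Each occurs with probability p³ ≈ (0.00109)³ ≈ 1.29296e-09.
By linearity: E[X] = C(238, 3)·p³ ≈ 2218636 · 1.29296e-09 ≈ 0.003.
Since α = 3/2 > 1, p = c/n^{3/2} = o(1/n) is below the triangle threshold p ~ 1/n. Asymptotically E[X] ~ (c³/6)·n^{3(1−α)} = (4³/6)·n^{-1.5} → 0, so by Markov's inequality G has no triangles w.h.p.

E[X] ≈ 0.003; in regime p = Θ(1/n^{3/2}) E[X] tends to 0 (below the triangle threshold p ~ 1/n).
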